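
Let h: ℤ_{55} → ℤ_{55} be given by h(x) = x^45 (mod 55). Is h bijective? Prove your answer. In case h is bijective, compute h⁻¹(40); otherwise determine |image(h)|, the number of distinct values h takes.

h(2): Repeated squaring mod 55: 2^1 ≡ 2, 2^2 ≡ 2² = 4, 2^4 ≡ 4² = 16, 2^8 ≡ 16² = 256 ≡ 36, 2^16 ≡ 36² = 1296 ≡ 31, 2^32 ≡ 31² = 961 ≡ 26. Since 45 = 32 + 8 + 4 + 1, 2^45 ≡ 26·36·16·2: 26·36 = 936 ≡ 1, then 1·16 = 16, then 16·2 = 32. So 2^45 ≡ 32 (mod 55).
h(7): Repeated squaring mod 55: 7^1 ≡ 7, 7^2 ≡ 7² = 49, 7^4 ≡ 49² = 2401 ≡ 36, 7^8 ≡ 36² = 1296 ≡ 31, 7^16 ≡ 31² = 961 ≡ 26, 7^32 ≡ 26² = 676 ≡ 16. Since 45 = 32 + 8 + 4 + 1, 7^45 ≡ 16·31·36·7: 16·31 = 496 ≡ 1, then 1·36 = 36, then 36·7 = 252 ≡ 32. So 7^45 ≡ 32 (mod 55).
So h(2) = h(7) = 32 while 2 ≠ 7, hence h is not injective, hence not bijective.
Since h is not bijective, we determine |image(h)|. Computing x^45 mod 55 for each x (by repeated squaring, reducing mod 55 at every step), the values h(0), h(1), …, h(54) are: 0, 1, 32, 23, 34, 45, 21, 32, 43, 34, 10, 11, 12, 43, 34, 45, 1, 32, 43, 54, 45, 21, 22, 23, 54, 45, 1, 12, 43, 54, 10, 1, 32, 33, 34, 10, 1, 12, 23, 54, 10, 21, 12, 43, 44, 45, 21, 12, 23, 34, 10, 21, 32, 23, 54.
The distinct values are {0, 1, 10, 11, 12, 21, 22, 23, 32, 33, 34, 43, 44, 45, 54}; there are 15 of them.

15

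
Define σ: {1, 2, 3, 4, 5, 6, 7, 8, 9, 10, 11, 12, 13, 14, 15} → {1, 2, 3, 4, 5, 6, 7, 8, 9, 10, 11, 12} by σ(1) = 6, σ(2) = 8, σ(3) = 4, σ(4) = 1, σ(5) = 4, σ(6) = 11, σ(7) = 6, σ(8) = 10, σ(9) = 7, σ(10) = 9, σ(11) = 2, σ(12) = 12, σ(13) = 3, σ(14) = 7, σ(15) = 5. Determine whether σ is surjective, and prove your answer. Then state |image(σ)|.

Every element of the codomain has a preimage: 1 = σ(4), 2 = σ(11), 3 = σ(13), 4 = σ(3), 5 = σ(15), 6 = σ(1), 7 = σ(9), 8 = σ(2), 9 = σ(10), 10 = σ(8), 11 = σ(6), 12 = σ(12).
Hence σ is surjective.
The image of σ is {1, 2, 3, 4, 5, 6, 7, 8, 9, 10, 11, 12}, which has 12 elements.

12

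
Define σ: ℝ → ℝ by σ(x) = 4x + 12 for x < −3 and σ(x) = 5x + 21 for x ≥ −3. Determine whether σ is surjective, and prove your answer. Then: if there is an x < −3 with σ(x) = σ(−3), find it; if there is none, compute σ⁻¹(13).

Both pieces are strictly increasing (slopes 4 and 5), so each is injective on its own interval.
The left piece maps (−∞, −3) onto (−∞, 0); the right piece maps [−3, ∞) onto [6, ∞).
The union (−∞, 0) ∪ [6, ∞) omits the interval between 0 and 6; in particular 0 has no preimage. So σ is not surjective.
Because the two images are disjoint, no x < −3 has σ(x) = σ(−3), so we compute σ⁻¹(13): 13 lies in [6, ∞), so solve 5x + 21 = 13: x = (13 − 21)/5 = −8/5.

-8/5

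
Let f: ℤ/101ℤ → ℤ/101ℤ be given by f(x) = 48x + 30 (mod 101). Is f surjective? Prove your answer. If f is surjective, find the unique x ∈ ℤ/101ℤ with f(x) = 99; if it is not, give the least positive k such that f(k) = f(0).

33

Since gcd(48, 101) = 1, 48 is invertible modulo 101. Euclid's algorithm: 101 = 2·48 + 5, 48 = 9·5 + 3, 5 = 1·3 + 2, 3 = 1·2 + 1; back-substituting gives 1 = 40·48 − 19·101, so 48⁻¹ ≡ 40 (mod 101).
Then y ↦ 40(y − 30) is a two-sided inverse to f, so every y ∈ ℤ/101ℤ has a preimage.
Thus f is surjective.
Since f is surjective, we compute f⁻¹(99): solve 48x + 30 ≡ 99 (mod 101), i.e. 48x ≡ 69 (mod 101).
Multiplying by 48⁻¹ = 40 gives x ≡ 40·69 = 2760 = 27·101 + 33 ≡ 33 (mod 101).
Check: f(33) = 48·33 + 30 = 1614 = 15·101 + 99 ≡ 99 (mod 101).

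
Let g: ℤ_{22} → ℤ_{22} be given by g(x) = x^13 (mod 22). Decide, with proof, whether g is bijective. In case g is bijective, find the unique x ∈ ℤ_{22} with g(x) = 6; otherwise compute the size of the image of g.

8

Computing x^13 mod 22 for each x (by repeated squaring, reducing mod 22 at every step), the values g(0), g(1), …, g(21) are: 0, 1, 8, 5, 20, 15, 18, 13, 6, 3, 10, 11, 12, 19, 16, 9, 4, 7, 2, 17, 14, 21.
Every element of ℤ_{22} appears exactly once in this list, so g is a bijection, and in particular bijective.
Since g is bijective, we read off the preimage of 6 from the same table: g(8) = 6, so g⁻¹(6) = 8.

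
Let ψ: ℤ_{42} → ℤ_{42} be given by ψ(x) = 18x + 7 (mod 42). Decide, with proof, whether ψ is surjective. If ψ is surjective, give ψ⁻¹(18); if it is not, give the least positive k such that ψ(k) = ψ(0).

7

Recall: ψ is surjective if every y in the codomain equals ψ(x) for some x in the domain.
Since gcd(18, 42) = 6, we have 18x ≡ 0 (mod 6) for all x, so ψ(x) ≡ 1 (mod 6).
But 0 ≢ 1 (mod 6), so 0 ∈ ℤ_{42} has no preimage. Therefore ψ is not surjective.
Since ψ is not surjective, we find the least positive k with ψ(k) = ψ(0): this means 18k ≡ 0 (mod 42), i.e. 42 ∣ 18k. Since gcd(18, 42) = 6, dividing through by 6 this holds exactly when 7 ∣ 3k, and as gcd(3, 7) = 1, exactly when 7 ∣ k.
The smallest positive such k is 7.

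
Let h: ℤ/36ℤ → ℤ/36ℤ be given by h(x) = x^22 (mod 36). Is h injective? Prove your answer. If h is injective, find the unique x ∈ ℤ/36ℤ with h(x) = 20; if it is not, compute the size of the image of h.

8

h(0) = 0^22 = 0.
h(6): Repeated squaring mod 36: 6^1 ≡ 6, 6^2 ≡ 6² = 36 ≡ 0, 6^4 ≡ 0² = 0, 6^8 ≡ 0² = 0, 6^16 ≡ 0² = 0. Since 22 = 16 + 4 + 2, 6^22 ≡ 0·0·0: 0·0 = 0, then 0·0 = 0. So 6^22 ≡ 0 (mod 36).
So h(0) = h(6) = 0 while 0 ≠ 6, so h is not injective.
Since h is not injective, we determine |image(h)|. Computing x^22 mod 36 for each x (by repeated squaring, reducing mod 36 at every step), the values h(0), h(1), …, h(35) are: 0, 1, 16, 9, 4, 13, 0, 25, 28, 9, 28, 25, 0, 13, 4, 9, 16, 1, 0, 1, 16, 9, 4, 13, 0, 25, 28, 9, 28, 25, 0, 13, 4, 9, 16, 1.
The distinct values are {0, 1, 4, 9, 13, 16, 25, 28}; there are 8 of them.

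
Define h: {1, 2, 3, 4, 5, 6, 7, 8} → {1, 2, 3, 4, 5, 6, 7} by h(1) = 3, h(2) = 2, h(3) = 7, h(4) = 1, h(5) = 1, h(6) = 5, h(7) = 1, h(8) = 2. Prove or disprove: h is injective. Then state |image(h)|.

h(4) = 1 = h(5) with 4 ≠ 5, so h is not injective.
The image of h is {1, 2, 3, 5, 7}, which has 5 elements.

5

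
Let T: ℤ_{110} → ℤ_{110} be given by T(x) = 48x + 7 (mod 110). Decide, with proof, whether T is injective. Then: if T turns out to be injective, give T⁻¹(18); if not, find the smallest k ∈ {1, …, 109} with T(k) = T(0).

55

We have gcd(48, 110) = 2 > 1. Taking x_1 = 0 and x_2 = 55: T(0) = 7 and T(55) = 48·55 + 7 = 2647 ≡ 7 (mod 110).
So T(0) = T(55) while 0 ≠ 55, therefore T is not injective.
Since T is not injective, we find the least positive k with T(k) = T(0): this means 48k ≡ 0 (mod 110), i.e. 110 ∣ 48k. Since gcd(48, 110) = 2, dividing through by 2 this holds exactly when 55 ∣ 24k, and as gcd(24, 55) = 1, exactly when 55 ∣ k.
The smallest positive such k is 55.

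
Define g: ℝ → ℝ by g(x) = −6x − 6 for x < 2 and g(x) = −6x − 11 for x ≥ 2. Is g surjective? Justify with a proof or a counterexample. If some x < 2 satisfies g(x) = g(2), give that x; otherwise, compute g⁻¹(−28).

17/6

Both pieces are strictly decreasing (slopes −6 and −6), so each is injective on its own interval.
The left piece maps (−∞, 2) onto (−18, ∞); the right piece maps [2, ∞) onto (−∞, −23].
The union (−18, ∞) ∪ (−∞, −23] omits the interval between −18 and −23; in particular −18 has no preimage. So g is not surjective.
Because the two images are disjoint, no x < 2 has g(x) = g(2), so we compute g⁻¹(−28): −28 lies in (−∞, −23], so solve −6x − 11 = −28: x = (−28 + 11)/(−6) = 17/6.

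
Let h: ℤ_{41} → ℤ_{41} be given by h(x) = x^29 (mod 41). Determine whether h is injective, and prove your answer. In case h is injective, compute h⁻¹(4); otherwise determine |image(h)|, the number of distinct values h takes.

Since 41 is prime, the nonzero elements of ℤ_{41} form a cyclic group of order 40.
As gcd(29, 40) = 1, raising to the 29th power is a bijection on this group: if a^29 ≡ b^29 then (ab^{−1})^29 = 1, and the only element of order dividing gcd(29, 40) = 1 is 1, so a = b.
With h(0) = 0 this makes h injective on all of ℤ_{41}, hence bijective (finite equal-size domain and codomain). In particular h is injective.
Since h is injective, we find the preimage of 4. The inverse of x ↦ x^29 on (ℤ_{41})^× is x ↦ x^29, because 29·29 = 841 = 21·40 + 1 ≡ 1 (mod 40) and x^{40} = 1 for x ≠ 0 (Fermat). So h⁻¹(4) = 4^29 mod 41.
Repeated squaring mod 41: 4^1 ≡ 4, 4^2 ≡ 4² = 16, 4^4 ≡ 16² = 256 ≡ 10, 4^8 ≡ 10² = 100 ≡ 18, 4^16 ≡ 18² = 324 ≡ 37. Since 29 = 16 + 8 + 4 + 1, 4^29 ≡ 37·18·10·4: 37·18 = 666 ≡ 10, then 10·10 = 100 ≡ 18, then 18·4 = 72 ≡ 31. So 4^29 ≡ 31 (mod 41).
Hence h⁻¹(4) = 31.

31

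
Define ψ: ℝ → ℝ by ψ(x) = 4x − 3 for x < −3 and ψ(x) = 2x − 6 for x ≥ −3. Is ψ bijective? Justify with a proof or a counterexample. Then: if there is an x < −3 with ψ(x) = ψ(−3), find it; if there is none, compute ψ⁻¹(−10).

-2

Both pieces are strictly increasing (slopes 4 and 2), so each is injective on its own interval.
The left piece maps (−∞, −3) onto (−∞, −15); the right piece maps [−3, ∞) onto [−12, ∞).
The images leave a gap (−15 has no preimage), so ψ is not surjective, hence not bijective.
Because the two images are disjoint, no x < −3 has ψ(x) = ψ(−3), so we compute ψ⁻¹(−10): −10 lies in [−12, ∞), so solve 2x − 6 = −10: x = (−10 + 6)/2 = −2.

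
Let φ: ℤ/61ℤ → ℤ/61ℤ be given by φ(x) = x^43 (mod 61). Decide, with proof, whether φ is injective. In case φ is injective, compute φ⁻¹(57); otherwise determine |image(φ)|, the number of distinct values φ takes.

Since 61 is prime, the nonzero elements of ℤ/61ℤ form a cyclic group of order 60.
As gcd(43, 60) = 1, raising to the 43rd power is a bijection on this group: if s^43 ≡ t^43 then (st^{−1})^43 = 1, and the only element of order dividing gcd(43, 60) = 1 is 1, so s = t.
With φ(0) = 0 this makes φ injective on all of ℤ/61ℤ, hence bijective (finite equal-size domain and codomain). In particular φ is injective.
Since φ is injective, we find the preimage of 57. The inverse of x ↦ x^43 on (ℤ/61ℤ)^× is x ↦ x^7, because 43·7 = 301 = 5·60 + 1 ≡ 1 (mod 60) and x^{60} = 1 for x ≠ 0 (Fermat). So φ⁻¹(57) = 57^7 mod 61.
Repeated squaring mod 61: 57^1 ≡ 57, 57^2 ≡ 57² = 3249 ≡ 16, 57^4 ≡ 16² = 256 ≡ 12. Since 7 = 4 + 2 + 1, 57^7 ≡ 12·16·57: 12·16 = 192 ≡ 9, then 9·57 = 513 ≡ 25. So 57^7 ≡ 25 (mod 61).
Hence φ⁻¹(57) = 25.

25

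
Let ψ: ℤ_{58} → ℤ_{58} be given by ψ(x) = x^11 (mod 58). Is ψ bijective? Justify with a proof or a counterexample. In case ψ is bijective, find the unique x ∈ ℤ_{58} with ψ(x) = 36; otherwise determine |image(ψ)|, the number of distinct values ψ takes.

Computing x^11 mod 58 for each x (by repeated squaring, reducing mod 58 at every step), the values ψ(0), ψ(1), …, ψ(57) are: 0, 1, 18, 15, 34, 13, 38, 23, 32, 51, 2, 39, 46, 33, 8, 21, 54, 41, 48, 27, 36, 55, 6, 49, 16, 53, 14, 11, 28, 29, 30, 47, 44, 5, 42, 9, 52, 3, 22, 31, 10, 17, 4, 37, 50, 25, 12, 19, 56, 7, 26, 35, 20, 45, 24, 43, 40, 57.
Every element of ℤ_{58} appears exactly once in this list, so ψ is a bijection, and in particular bijective.
Since ψ is bijective, we read off the preimage of 36 from the same table: ψ(20) = 36, so ψ⁻¹(36) = 20.

20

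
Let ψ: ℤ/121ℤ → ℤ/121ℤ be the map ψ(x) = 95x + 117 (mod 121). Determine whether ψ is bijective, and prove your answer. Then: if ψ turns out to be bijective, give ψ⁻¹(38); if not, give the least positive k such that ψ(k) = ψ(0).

17

Suppose ψ(a) = ψ(b) in ℤ/121ℤ. Then 95a + 117 ≡ 95b + 117 (mod 121), hence 95(a − b) ≡ 0 (mod 121).
Since gcd(95, 121) = 1, 95 is invertible modulo 121, thus a − b ≡ 0 (mod 121), i.e. a = b.
We now compute 95⁻¹ mod 121 explicitly. Euclid's algorithm: 121 = 1·95 + 26, 95 = 3·26 + 17, 26 = 1·17 + 9, 17 = 1·9 + 8, 9 = 1·8 + 1; back-substituting gives 1 = 107·95 − 84·121, so 95⁻¹ ≡ 107 (mod 121).
Then y ↦ 107(y − 117) is a two-sided inverse to ψ, so every y ∈ ℤ/121ℤ has a preimage.
Thus ψ is bijective.
Since ψ is bijective, we compute ψ⁻¹(38): solve 95x + 117 ≡ 38 (mod 121), i.e. 95x ≡ 42 (mod 121).
Multiplying by 95⁻¹ = 107 gives x ≡ 107·42 = 4494 = 37·121 + 17 ≡ 17 (mod 121).
Check: ψ(17) = 95·17 + 117 = 1732 = 14·121 + 38 ≡ 38 (mod 121).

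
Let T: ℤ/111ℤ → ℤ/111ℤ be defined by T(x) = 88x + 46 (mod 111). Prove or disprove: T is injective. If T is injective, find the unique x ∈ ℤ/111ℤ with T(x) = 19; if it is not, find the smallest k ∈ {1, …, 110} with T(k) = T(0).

6

Recall that T is injective when T(u) = T(v) forces u = v.
Suppose T(u) = T(v) in ℤ/111ℤ. Then 88u + 46 ≡ 88v + 46 (mod 111), so 88(u − v) ≡ 0 (mod 111).
Since gcd(88, 111) = 1, 88 is invertible modulo 111, therefore u − v ≡ 0 (mod 111), i.e. u = v.
Thus T is injective.
We now compute 88⁻¹ mod 111 explicitly. Euclid's algorithm: 111 = 1·88 + 23, 88 = 3·23 + 19, 23 = 1·19 + 4, 19 = 4·4 + 3, 4 = 1·3 + 1; back-substituting gives 1 = 82·88 − 65·111, so 88⁻¹ ≡ 82 (mod 111).
Since T is injective, we compute T⁻¹(19): solve 88x + 46 ≡ 19 (mod 111), i.e. 88x ≡ 84 (mod 111).
Multiplying by 88⁻¹ = 82 gives x ≡ 82·84 = 6888 = 62·111 + 6 ≡ 6 (mod 111).
Check: T(6) = 88·6 + 46 = 574 = 5·111 + 19 ≡ 19 (mod 111).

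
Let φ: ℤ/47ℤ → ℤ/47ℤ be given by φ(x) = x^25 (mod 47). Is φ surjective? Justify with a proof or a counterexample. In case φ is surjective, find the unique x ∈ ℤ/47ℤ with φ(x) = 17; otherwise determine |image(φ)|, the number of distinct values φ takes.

Since 47 is prime, the nonzero elements of ℤ/47ℤ form a cyclic group of order 46.
As gcd(25, 46) = 1, raising to the 25th power is a bijection on this group: if a^25 ≡ b^25 then (ab^{−1})^25 = 1, and the only element of order dividing gcd(25, 46) = 1 is 1, so a = b.
With φ(0) = 0 this makes φ injective on all of ℤ/47ℤ, hence bijective (finite equal-size domain and codomain). In particular φ is surjective.
Since φ is surjective, we find the preimage of 17. The inverse of x ↦ x^25 on (ℤ/47ℤ)^× is x ↦ x^35, because 25·35 = 875 = 19·46 + 1 ≡ 1 (mod 46) and x^{46} = 1 for x ≠ 0 (Fermat). So φ⁻¹(17) = 17^35 mod 47.
Repeated squaring mod 47: 17^1 ≡ 17, 17^2 ≡ 17² = 289 ≡ 7, 17^4 ≡ 7² = 49 ≡ 2, 17^8 ≡ 2² = 4, 17^16 ≡ 4² = 16, 17^32 ≡ 16² = 256 ≡ 21. Since 35 = 32 + 2 + 1, 17^35 ≡ 21·7·17: 21·7 = 147 ≡ 6, then 6·17 = 102 ≡ 8. So 17^35 ≡ 8 (mod 47).
Hence φ⁻¹(17) = 8.

8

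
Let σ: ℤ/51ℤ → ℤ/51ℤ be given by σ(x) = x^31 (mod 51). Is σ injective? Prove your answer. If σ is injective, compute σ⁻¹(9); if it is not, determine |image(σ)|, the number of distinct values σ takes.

Computing x^31 mod 51 for each x (by repeated squaring, reducing mod 51 at every step), the values σ(0), σ(1), …, σ(50) are: 0, 1, 26, 6, 13, 41, 3, 22, 32, 36, 46, 14, 27, 4, 11, 42, 16, 17, 18, 43, 23, 30, 7, 20, 39, 49, 2, 12, 31, 44, 21, 28, 8, 33, 34, 35, 9, 40, 47, 24, 37, 5, 15, 19, 29, 48, 10, 38, 45, 25, 50.
Every element of ℤ/51ℤ appears exactly once in this list, so σ is a bijection, and in particular injective.
Since σ is injective, we read off the preimage of 9 from the same table: σ(36) = 9, so σ⁻¹(9) = 36.

36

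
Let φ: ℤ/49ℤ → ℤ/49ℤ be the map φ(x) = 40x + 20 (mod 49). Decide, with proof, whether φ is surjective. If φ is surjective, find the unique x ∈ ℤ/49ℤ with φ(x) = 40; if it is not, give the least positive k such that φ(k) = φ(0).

25

Since gcd(40, 49) = 1, 40 is invertible modulo 49. Euclid's algorithm: 49 = 1·40 + 9, 40 = 4·9 + 4, 9 = 2·4 + 1; back-substituting gives 1 = 38·40 − 31·49, so 40⁻¹ ≡ 38 (mod 49).
For any y ∈ ℤ/49ℤ, x = 38(y − 20) mod 49 satisfies φ(x) = 40·38(y − 20) + 20 ≡ y (since 40·38 ≡ 1 mod 49). So every y has a preimage.
Hence φ is surjective.
Since φ is surjective, we compute φ⁻¹(40): solve 40x + 20 ≡ 40 (mod 49), i.e. 40x ≡ 20 (mod 49).
Multiplying by 40⁻¹ = 38 gives x ≡ 38·20 = 760 = 15·49 + 25 ≡ 25 (mod 49).
Check: φ(25) = 40·25 + 20 = 1020 = 20·49 + 40 ≡ 40 (mod 49).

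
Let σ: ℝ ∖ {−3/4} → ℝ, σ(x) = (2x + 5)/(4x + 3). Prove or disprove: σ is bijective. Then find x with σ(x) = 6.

-13/22

If σ(x) = 1/2, cross-multiplying gives 4(2x + 5) = 2(4x + 3), which simplifies to 20 = 6 — false.  So 1/2 has no preimage and σ is not surjective.
So σ is not bijective.
Solving σ(x) = 6: cross-multiplying gives 2x + 5 = 6(4x + 3), which rearranges to −22x = 13, so x = −13/22.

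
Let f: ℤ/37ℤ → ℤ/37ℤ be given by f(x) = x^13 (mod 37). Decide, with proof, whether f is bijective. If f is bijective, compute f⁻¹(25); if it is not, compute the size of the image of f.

28

Since 37 is prime, the nonzero elements of ℤ/37ℤ form a cyclic group of order 36.
As gcd(13, 36) = 1, raising to the 13th power is a bijection on this group: if x_1^13 ≡ x_2^13 then (x_1x_2^{−1})^13 = 1, and the only element of order dividing gcd(13, 36) = 1 is 1, so x_1 = x_2.
With f(0) = 0 this makes f injective on all of ℤ/37ℤ, hence bijective (finite equal-size domain and codomain). In particular f is bijective.
Since f is bijective, we find the preimage of 25. The inverse of x ↦ x^13 on (ℤ/37ℤ)^× is x ↦ x^25, because 13·25 = 325 = 9·36 + 1 ≡ 1 (mod 36) and x^{36} = 1 for x ≠ 0 (Fermat). So f⁻¹(25) = 25^25 mod 37.
Repeated squaring mod 37: 25^1 ≡ 25, 25^2 ≡ 25² = 625 ≡ 33, 25^4 ≡ 33² = 1089 ≡ 16, 25^8 ≡ 16² = 256 ≡ 34, 25^16 ≡ 34² = 1156 ≡ 9. Since 25 = 16 + 8 + 1, 25^25 ≡ 9·34·25: 9·34 = 306 ≡ 10, then 10·25 = 250 ≡ 28. So 25^25 ≡ 28 (mod 37).
Hence f⁻¹(25) = 28.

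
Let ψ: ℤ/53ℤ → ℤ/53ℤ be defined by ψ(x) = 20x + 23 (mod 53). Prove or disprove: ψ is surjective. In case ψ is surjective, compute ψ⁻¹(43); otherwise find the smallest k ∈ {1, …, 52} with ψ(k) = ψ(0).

Since gcd(20, 53) = 1, 20 is invertible modulo 53. Euclid's algorithm: 53 = 2·20 + 13, 20 = 1·13 + 7, 13 = 1·7 + 6, 7 = 1·6 + 1; back-substituting gives 1 = 8·20 − 3·53, so 20⁻¹ ≡ 8 (mod 53).
For any y ∈ ℤ/53ℤ, x = 8(y − 23) mod 53 satisfies ψ(x) = 20·8(y − 23) + 23 ≡ y (since 20·8 ≡ 1 mod 53). So every y has a preimage.
Thus ψ is surjective.
Since ψ is surjective, we find ψ⁻¹(43): we need 20x ≡ 43 − 23 ≡ 20 (mod 53). Using 20⁻¹ = 8: x ≡ 8·20 = 160 = 3·53 + 1, so x = 1.
Check: ψ(1) = 20·1 + 23 = 43 ≡ 43 (mod 53).

1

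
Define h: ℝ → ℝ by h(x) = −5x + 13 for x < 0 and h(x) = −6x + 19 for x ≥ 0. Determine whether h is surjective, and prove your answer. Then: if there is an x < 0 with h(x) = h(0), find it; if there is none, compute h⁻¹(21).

Both pieces are strictly decreasing (slopes −5 and −6), so each is injective on its own interval.
The left piece maps (−∞, 0) onto (13, ∞); the right piece maps [0, ∞) onto (−∞, 19].
The union (13, ∞) ∪ (−∞, 19] covers ℝ, so h is surjective.
For the follow-up: the images overlap, so an x < 0 with h(x) = h(0) exists. h(0) = 19; solving −5x + 13 = 19 for x < 0 gives x = (19 − 13)/(−5) = −6/5.

-6/5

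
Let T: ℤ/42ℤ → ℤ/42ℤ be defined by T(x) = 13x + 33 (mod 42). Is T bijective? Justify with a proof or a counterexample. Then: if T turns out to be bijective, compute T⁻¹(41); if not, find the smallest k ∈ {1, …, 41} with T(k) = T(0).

20

If T(u) = T(v), then 13u ≡ 13v (mod 42). Because gcd(13, 42) = 1, we may cancel 13 to get u ≡ v (mod 42).
We now compute 13⁻¹ mod 42 explicitly. Euclid's algorithm: 42 = 3·13 + 3, 13 = 4·3 + 1; back-substituting gives 1 = 13·13 − 4·42, so 13⁻¹ ≡ 13 (mod 42).
For any y ∈ ℤ/42ℤ, x = 13(y − 33) mod 42 satisfies T(x) = 13·13(y − 33) + 33 ≡ y (since 13·13 ≡ 1 mod 42). So every y has a preimage.
So T is bijective.
Since T is bijective, we find T⁻¹(41): we need 13x ≡ 41 − 33 ≡ 8 (mod 42). Using 13⁻¹ = 13: x ≡ 13·8 = 104 = 2·42 + 20, so x = 20.
Check: T(20) = 13·20 + 33 = 293 = 6·42 + 41 ≡ 41 (mod 42).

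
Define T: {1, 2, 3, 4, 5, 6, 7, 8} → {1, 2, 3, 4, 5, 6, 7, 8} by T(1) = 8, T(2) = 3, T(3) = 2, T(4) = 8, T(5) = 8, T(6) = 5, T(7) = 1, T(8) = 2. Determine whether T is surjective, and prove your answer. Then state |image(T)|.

No element maps to 4, so T is not surjective.
The image of T is {1, 2, 3, 5, 8}, which has 5 elements.

5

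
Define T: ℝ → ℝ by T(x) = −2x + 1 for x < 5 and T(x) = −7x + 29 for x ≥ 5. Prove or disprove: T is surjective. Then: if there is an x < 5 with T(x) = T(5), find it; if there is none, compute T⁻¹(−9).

Both pieces are strictly decreasing (slopes −2 and −7), so each is injective on its own interval.
The left piece maps (−∞, 5) onto (−9, ∞); the right piece maps [5, ∞) onto (−∞, −6].
The union (−9, ∞) ∪ (−∞, −6] covers ℝ, so T is surjective.
For the follow-up: the images overlap, so an x < 5 with T(x) = T(5) exists. T(5) = −6; solving −2x + 1 = −6 for x < 5 gives x = (−6 − 1)/(−2) = 7/2.

7/2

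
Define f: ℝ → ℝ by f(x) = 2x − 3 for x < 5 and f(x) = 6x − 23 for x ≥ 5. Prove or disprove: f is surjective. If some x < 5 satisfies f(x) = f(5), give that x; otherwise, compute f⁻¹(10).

11/2

Both pieces are strictly increasing (slopes 2 and 6), so each is injective on its own interval.
The left piece maps (−∞, 5) onto (−∞, 7); the right piece maps [5, ∞) onto [7, ∞).
These images together cover ℝ, so f is surjective.
Because the two images are disjoint, no x < 5 has f(x) = f(5), so we compute f⁻¹(10): 10 lies in [7, ∞), so solve 6x − 23 = 10: x = (10 + 23)/6 = 11/2.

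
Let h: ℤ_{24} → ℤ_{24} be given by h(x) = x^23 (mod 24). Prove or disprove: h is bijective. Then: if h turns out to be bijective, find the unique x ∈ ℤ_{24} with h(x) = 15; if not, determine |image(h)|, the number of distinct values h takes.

h(0) = 0^23 = 0.
h(6): Repeated squaring mod 24: 6^1 ≡ 6, 6^2 ≡ 6² = 36 ≡ 12, 6^4 ≡ 12² = 144 ≡ 0, 6^8 ≡ 0² = 0, 6^16 ≡ 0² = 0. Since 23 = 16 + 4 + 2 + 1, 6^23 ≡ 0·0·12·6: 0·0 = 0, then 0·12 = 0, then 0·6 = 0. So 6^23 ≡ 0 (mod 24).
So h(0) = h(6) = 0 while 0 ≠ 6, thus h is not injective, hence not bijective.
Since h is not bijective, we determine |image(h)|. Computing x^23 mod 24 for each x (by repeated squaring, reducing mod 24 at every step), the values h(0), h(1), …, h(23) are: 0, 1, 8, 3, 16, 5, 0, 7, 8, 9, 16, 11, 0, 13, 8, 15, 16, 17, 0, 19, 8, 21, 16, 23.
The distinct values are {0, 1, 3, 5, 7, 8, 9, 11, 13, 15, 16, 17, 19, 21, 23}; there are 15 of them.

15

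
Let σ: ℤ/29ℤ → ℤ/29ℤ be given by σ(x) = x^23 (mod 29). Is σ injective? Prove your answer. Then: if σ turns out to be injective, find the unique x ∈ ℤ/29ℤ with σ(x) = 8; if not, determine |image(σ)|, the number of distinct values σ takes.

3

Since 29 is prime, the nonzero elements of ℤ/29ℤ form a cyclic group of order 28.
As gcd(23, 28) = 1, raising to the 23rd power is a bijection on this group: if a^23 ≡ b^23 then (ab^{−1})^23 = 1, and the only element of order dividing gcd(23, 28) = 1 is 1, so a = b.
With σ(0) = 0 this makes σ injective on all of ℤ/29ℤ, hence bijective (finite equal-size domain and codomain). In particular σ is injective.
Since σ is injective, we find the preimage of 8. The inverse of x ↦ x^23 on (ℤ/29ℤ)^× is x ↦ x^11, because 23·11 = 253 = 9·28 + 1 ≡ 1 (mod 28) and x^{28} = 1 for x ≠ 0 (Fermat). So σ⁻¹(8) = 8^11 mod 29.
Repeated squaring mod 29: 8^1 ≡ 8, 8^2 ≡ 8² = 64 ≡ 6, 8^4 ≡ 6² = 36 ≡ 7, 8^8 ≡ 7² = 49 ≡ 20. Since 11 = 8 + 2 + 1, 8^11 ≡ 20·6·8: 20·6 = 120 ≡ 4, then 4·8 = 32 ≡ 3. So 8^11 ≡ 3 (mod 29).
Hence σ⁻¹(8) = 3.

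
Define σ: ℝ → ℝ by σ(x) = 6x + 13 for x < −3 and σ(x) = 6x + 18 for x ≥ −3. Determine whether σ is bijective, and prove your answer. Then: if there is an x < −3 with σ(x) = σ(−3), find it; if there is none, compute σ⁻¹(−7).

-10/3

Both pieces are strictly increasing (slopes 6 and 6), so each is injective on its own interval.
The left piece maps (−∞, −3) onto (−∞, −5); the right piece maps [−3, ∞) onto [0, ∞).
The images leave a gap (−5 has no preimage), so σ is not surjective, hence not bijective.
Because the two images are disjoint, no x < −3 has σ(x) = σ(−3), so we compute σ⁻¹(−7): −7 lies in (−∞, −5), so solve 6x + 13 = −7: x = (−7 − 13)/6 = −10/3.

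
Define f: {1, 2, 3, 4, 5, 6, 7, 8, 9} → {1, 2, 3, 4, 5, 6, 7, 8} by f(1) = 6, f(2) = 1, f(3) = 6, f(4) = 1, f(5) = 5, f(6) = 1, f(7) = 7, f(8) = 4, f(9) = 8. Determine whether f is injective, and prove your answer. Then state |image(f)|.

f(1) = 6 = f(3) with 1 ≠ 3, so f is not injective.
The image of f is {1, 4, 5, 6, 7, 8}, which has 6 elements.

6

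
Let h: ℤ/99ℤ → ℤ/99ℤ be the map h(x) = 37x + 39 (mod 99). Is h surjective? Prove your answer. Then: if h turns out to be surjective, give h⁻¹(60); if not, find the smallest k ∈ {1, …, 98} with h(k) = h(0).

Since gcd(37, 99) = 1, 37 is invertible modulo 99. Euclid's algorithm: 99 = 2·37 + 25, 37 = 1·25 + 12, 25 = 2·12 + 1; back-substituting gives 1 = 91·37 − 34·99, so 37⁻¹ ≡ 91 (mod 99).
For any y ∈ ℤ/99ℤ, x = 91(y − 39) mod 99 satisfies h(x) = 37·91(y − 39) + 39 ≡ y (since 37·91 ≡ 1 mod 99). So every y has a preimage.
Hence h is surjective.
Since h is surjective, we compute h⁻¹(60): solve 37x + 39 ≡ 60 (mod 99), i.e. 37x ≡ 21 (mod 99).
Multiplying by 37⁻¹ = 91 gives x ≡ 91·21 = 1911 = 19·99 + 30 ≡ 30 (mod 99).
Check: h(30) = 37·30 + 39 = 1149 = 11·99 + 60 ≡ 60 (mod 99).

30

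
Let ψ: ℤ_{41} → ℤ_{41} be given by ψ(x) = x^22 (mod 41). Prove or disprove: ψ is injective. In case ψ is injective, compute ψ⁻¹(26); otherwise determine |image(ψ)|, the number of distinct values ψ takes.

21

ψ(20): Repeated squaring mod 41: 20^1 ≡ 20, 20^2 ≡ 20² = 400 ≡ 31, 20^4 ≡ 31² = 961 ≡ 18, 20^8 ≡ 18² = 324 ≡ 37, 20^16 ≡ 37² = 1369 ≡ 16. Since 22 = 16 + 4 + 2, 20^22 ≡ 16·18·31: 16·18 = 288 ≡ 1, then 1·31 = 31. So 20^22 ≡ 31 (mod 41).
ψ(21): Repeated squaring mod 41: 21^1 ≡ 21, 21^2 ≡ 21² = 441 ≡ 31, 21^4 ≡ 31² = 961 ≡ 18, 21^8 ≡ 18² = 324 ≡ 37, 21^16 ≡ 37² = 1369 ≡ 16. Since 22 = 16 + 4 + 2, 21^22 ≡ 16·18·31: 16·18 = 288 ≡ 1, then 1·31 = 31. So 21^22 ≡ 31 (mod 41).
So ψ(20) = ψ(21) = 31 while 20 ≠ 21, so ψ is not injective.
Since ψ is not injective, we determine |image(ψ)|. Computing x^22 mod 41 for each x (by repeated squaring, reducing mod 41 at every step), the values ψ(0), ψ(1), …, ψ(40) are: 0, 1, 4, 32, 16, 25, 5, 33, 23, 40, 18, 2, 20, 36, 9, 21, 10, 39, 37, 8, 31, 31, 8, 37, 39, 10, 21, 9, 36, 20, 2, 18, 40, 23, 33, 5, 25, 16, 32, 4, 1.
The distinct values are {0, 1, 2, 4, 5, 8, 9, 10, 16, 18, 20, 21, 23, 25, 31, 32, 33, 36, 37, 39, 40}; there are 21 of them.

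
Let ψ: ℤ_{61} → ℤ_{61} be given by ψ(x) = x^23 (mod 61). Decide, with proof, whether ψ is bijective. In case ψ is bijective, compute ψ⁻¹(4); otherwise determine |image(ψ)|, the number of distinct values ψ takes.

Since 61 is prime, the nonzero elements of ℤ_{61} form a cyclic group of order 60.
As gcd(23, 60) = 1, raising to the 23rd power is a bijection on this group: if s^23 ≡ t^23 then (st^{−1})^23 = 1, and the only element of order dividing gcd(23, 60) = 1 is 1, so s = t.
With ψ(0) = 0 this makes ψ injective on all of ℤ_{61}, hence bijective (finite equal-size domain and codomain). In particular ψ is bijective.
Since ψ is bijective, we find the preimage of 4. The inverse of x ↦ x^23 on (ℤ_{61})^× is x ↦ x^47, because 23·47 = 1081 = 18·60 + 1 ≡ 1 (mod 60) and x^{60} = 1 for x ≠ 0 (Fermat). So ψ⁻¹(4) = 4^47 mod 61.
Repeated squaring mod 61: 4^1 ≡ 4, 4^2 ≡ 4² = 16, 4^4 ≡ 16² = 256 ≡ 12, 4^8 ≡ 12² = 144 ≡ 22, 4^16 ≡ 22² = 484 ≡ 57, 4^32 ≡ 57² = 3249 ≡ 16. Since 47 = 32 + 8 + 4 + 2 + 1, 4^47 ≡ 16·22·12·16·4: 16·22 = 352 ≡ 47, then 47·12 = 564 ≡ 15, then 15·16 = 240 ≡ 57, then 57·4 = 228 ≡ 45. So 4^47 ≡ 45 (mod 61).
Hence ψ⁻¹(4) = 45.

45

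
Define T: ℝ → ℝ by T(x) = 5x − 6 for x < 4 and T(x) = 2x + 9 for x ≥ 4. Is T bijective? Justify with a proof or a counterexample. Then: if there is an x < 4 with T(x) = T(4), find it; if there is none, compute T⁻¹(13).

Both pieces are strictly increasing (slopes 5 and 2), so each is injective on its own interval.
The left piece maps (−∞, 4) onto (−∞, 14); the right piece maps [4, ∞) onto [17, ∞).
The images leave a gap (14 has no preimage), so T is not surjective, hence not bijective.
Because the two images are disjoint, no x < 4 has T(x) = T(4), so we compute T⁻¹(13): 13 lies in (−∞, 14), so solve 5x − 6 = 13: x = (13 + 6)/5 = 19/5.

19/5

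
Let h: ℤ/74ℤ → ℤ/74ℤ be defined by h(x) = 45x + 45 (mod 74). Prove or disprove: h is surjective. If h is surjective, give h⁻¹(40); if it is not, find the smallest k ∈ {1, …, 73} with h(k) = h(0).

Recall: h is surjective if every y in the codomain equals h(x) for some x in the domain.
Since gcd(45, 74) = 1, 45 is invertible modulo 74. Euclid's algorithm: 74 = 1·45 + 29, 45 = 1·29 + 16, 29 = 1·16 + 13, 16 = 1·13 + 3, 13 = 4·3 + 1; back-substituting gives 1 = 51·45 − 31·74, so 45⁻¹ ≡ 51 (mod 74).
Then y ↦ 51(y − 45) is a two-sided inverse to h, so every y ∈ ℤ/74ℤ has a preimage.
Thus h is surjective.
Since h is surjective, we compute h⁻¹(40): solve 45x + 45 ≡ 40 (mod 74), i.e. 45x ≡ 69 (mod 74).
Multiplying by 45⁻¹ = 51 gives x ≡ 51·69 = 3519 = 47·74 + 41 ≡ 41 (mod 74).
Check: h(41) = 45·41 + 45 = 1890 = 25·74 + 40 ≡ 40 (mod 74).

41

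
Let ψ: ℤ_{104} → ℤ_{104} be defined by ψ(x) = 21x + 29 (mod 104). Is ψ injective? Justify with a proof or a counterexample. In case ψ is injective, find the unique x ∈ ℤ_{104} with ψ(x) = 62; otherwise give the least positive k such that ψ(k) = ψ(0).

61

By definition, ψ is injective if ψ(x_1) = ψ(x_2) implies x_1 = x_2.
Suppose ψ(x_1) = ψ(x_2) in ℤ_{104}. Then 21x_1 + 29 ≡ 21x_2 + 29 (mod 104), thus 21(x_1 − x_2) ≡ 0 (mod 104).
Since gcd(21, 104) = 1, 21 is invertible modulo 104, hence x_1 − x_2 ≡ 0 (mod 104), i.e. x_1 = x_2.
Therefore ψ is injective.
We now compute 21⁻¹ mod 104 explicitly. Euclid's algorithm: 104 = 4·21 + 20, 21 = 1·20 + 1; back-substituting gives 1 = 5·21 − 1·104, so 21⁻¹ ≡ 5 (mod 104).
Since ψ is injective, we compute ψ⁻¹(62): solve 21x + 29 ≡ 62 (mod 104), i.e. 21x ≡ 33 (mod 104).
Multiplying by 21⁻¹ = 5 gives x ≡ 5·33 = 165 = 1·104 + 61 ≡ 61 (mod 104).
Check: ψ(61) = 21·61 + 29 = 1310 = 12·104 + 62 ≡ 62 (mod 104).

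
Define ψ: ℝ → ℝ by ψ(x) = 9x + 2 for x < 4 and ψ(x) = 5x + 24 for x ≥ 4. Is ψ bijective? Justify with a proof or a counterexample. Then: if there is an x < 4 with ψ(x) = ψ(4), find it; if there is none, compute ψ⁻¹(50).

26/5

Both pieces are strictly increasing (slopes 9 and 5), so each is injective on its own interval.
The left piece maps (−∞, 4) onto (−∞, 38); the right piece maps [4, ∞) onto [44, ∞).
The images leave a gap (38 has no preimage), so ψ is not surjective, hence not bijective.
Because the two images are disjoint, no x < 4 has ψ(x) = ψ(4), so we compute ψ⁻¹(50): 50 lies in [44, ∞), so solve 5x + 24 = 50: x = (50 − 24)/5 = 26/5.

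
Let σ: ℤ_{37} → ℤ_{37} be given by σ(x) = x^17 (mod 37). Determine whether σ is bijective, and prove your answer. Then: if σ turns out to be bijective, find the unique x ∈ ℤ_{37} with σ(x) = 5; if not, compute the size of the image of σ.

Since 37 is prime, the nonzero elements of ℤ_{37} form a cyclic group of order 36.
As gcd(17, 36) = 1, raising to the 17th power is a bijection on this group: if u^17 ≡ v^17 then (uv^{−1})^17 = 1, and the only element of order dividing gcd(17, 36) = 1 is 1, so u = v.
With σ(0) = 0 this makes σ injective on all of ℤ_{37}, hence bijective (finite equal-size domain and codomain). In particular σ is bijective.
Since σ is bijective, we find the preimage of 5. The inverse of x ↦ x^17 on (ℤ_{37})^× is x ↦ x^17, because 17·17 = 289 = 8·36 + 1 ≡ 1 (mod 36) and x^{36} = 1 for x ≠ 0 (Fermat). So σ⁻¹(5) = 5^17 mod 37.
Repeated squaring mod 37: 5^1 ≡ 5, 5^2 ≡ 5² = 25, 5^4 ≡ 25² = 625 ≡ 33, 5^8 ≡ 33² = 1089 ≡ 16, 5^16 ≡ 16² = 256 ≡ 34. Since 17 = 16 + 1, 5^17 ≡ 34·5: 34·5 = 170 ≡ 22. So 5^17 ≡ 22 (mod 37).
Hence σ⁻¹(5) = 22.

22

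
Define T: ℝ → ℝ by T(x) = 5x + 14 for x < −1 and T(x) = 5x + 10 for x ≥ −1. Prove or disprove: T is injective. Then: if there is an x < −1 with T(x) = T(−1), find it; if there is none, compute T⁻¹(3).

Both pieces are strictly increasing (slopes 5 and 5), so each is injective on its own interval.
The left piece maps (−∞, −1) onto (−∞, 9); the right piece maps [−1, ∞) onto [5, ∞).
These images overlap. In particular T(−1) = 5 (right piece), and solving 5x + 14 = 5 on the left piece gives x = −9/5 < −1.
So T(−9/5) = T(−1) with −9/5 ≠ −1, and T is not injective. This x = −9/5 is the requested value below −1.

-9/5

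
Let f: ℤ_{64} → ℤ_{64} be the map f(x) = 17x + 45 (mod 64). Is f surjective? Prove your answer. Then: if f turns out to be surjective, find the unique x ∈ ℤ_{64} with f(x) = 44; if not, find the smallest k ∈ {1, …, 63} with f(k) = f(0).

15

Recall that surjectivity means every element of the codomain has a preimage under f.
Since gcd(17, 64) = 1, 17 is invertible modulo 64. Euclid's algorithm: 64 = 3·17 + 13, 17 = 1·13 + 4, 13 = 3·4 + 1; back-substituting gives 1 = 49·17 − 13·64, so 17⁻¹ ≡ 49 (mod 64).
For any y ∈ ℤ_{64}, x = 49(y − 45) mod 64 satisfies f(x) = 17·49(y − 45) + 45 ≡ y (since 17·49 ≡ 1 mod 64). So every y has a preimage.
Thus f is surjective.
Since f is surjective, we compute f⁻¹(44): solve 17x + 45 ≡ 44 (mod 64), i.e. 17x ≡ 63 (mod 64).
Multiplying by 17⁻¹ = 49 gives x ≡ 49·63 = 3087 = 48·64 + 15 ≡ 15 (mod 64).
Check: f(15) = 17·15 + 45 = 300 = 4·64 + 44 ≡ 44 (mod 64).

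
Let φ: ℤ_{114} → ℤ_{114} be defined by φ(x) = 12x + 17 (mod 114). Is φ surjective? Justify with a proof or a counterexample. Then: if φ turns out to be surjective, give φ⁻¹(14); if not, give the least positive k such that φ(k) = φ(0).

By definition, φ is surjective if every y in the codomain equals φ(x) for some x in the domain.
Since gcd(12, 114) = 6, we have 12x ≡ 0 (mod 6) for all x, so φ(x) ≡ 5 (mod 6).
But 0 ≢ 5 (mod 6), so 0 ∈ ℤ_{114} has no preimage. Therefore φ is not surjective.
Since φ is not surjective, we find the least positive k with φ(k) = φ(0): this means 12k ≡ 0 (mod 114), i.e. 114 ∣ 12k. Since gcd(12, 114) = 6, dividing through by 6 this holds exactly when 19 ∣ 2k, and as gcd(2, 19) = 1, exactly when 19 ∣ k.
The smallest positive such k is 19.

19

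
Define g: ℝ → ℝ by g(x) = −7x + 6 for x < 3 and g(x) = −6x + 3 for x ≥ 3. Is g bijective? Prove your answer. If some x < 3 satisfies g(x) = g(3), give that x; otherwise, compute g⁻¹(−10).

16/7

Both pieces are strictly decreasing (slopes −7 and −6), so each is injective on its own interval.
The left piece maps (−∞, 3) onto (−15, ∞); the right piece maps [3, ∞) onto (−∞, −15].
Since −15 = −15, the images partition ℝ: g is injective and surjective, hence bijective.
Because the two images are disjoint, no x < 3 has g(x) = g(3), so we compute g⁻¹(−10): −10 lies in (−15, ∞), so solve −7x + 6 = −10: x = (−10 − 6)/(−7) = 16/7.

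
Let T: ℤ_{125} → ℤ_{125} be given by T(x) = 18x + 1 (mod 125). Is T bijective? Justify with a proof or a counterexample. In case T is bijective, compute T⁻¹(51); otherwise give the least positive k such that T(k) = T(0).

100

Recall that T is injective if T(x_1) = T(x_2) implies x_1 = x_2.
Suppose T(x_1) = T(x_2) in ℤ_{125}. Then 18x_1 + 1 ≡ 18x_2 + 1 (mod 125), hence 18(x_1 − x_2) ≡ 0 (mod 125).
Since gcd(18, 125) = 1, 18 is invertible modulo 125, hence x_1 − x_2 ≡ 0 (mod 125), i.e. x_1 = x_2.
We now compute 18⁻¹ mod 125 explicitly. Euclid's algorithm: 125 = 6·18 + 17, 18 = 1·17 + 1; back-substituting gives 1 = 7·18 − 1·125, so 18⁻¹ ≡ 7 (mod 125).
Then y ↦ 7(y − 1) is a two-sided inverse to T, so every y ∈ ℤ_{125} has a preimage.
So T is bijective.
Since T is bijective, we compute T⁻¹(51): solve 18x + 1 ≡ 51 (mod 125), i.e. 18x ≡ 50 (mod 125).
Multiplying by 18⁻¹ = 7 gives x ≡ 7·50 = 350 = 2·125 + 100 ≡ 100 (mod 125).
Check: T(100) = 18·100 + 1 = 1801 = 14·125 + 51 ≡ 51 (mod 125).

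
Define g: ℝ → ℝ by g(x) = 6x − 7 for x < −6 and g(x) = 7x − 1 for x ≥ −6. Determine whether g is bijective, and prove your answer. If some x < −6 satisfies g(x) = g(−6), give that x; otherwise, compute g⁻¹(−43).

Both pieces are strictly increasing (slopes 6 and 7), so each is injective on its own interval.
The left piece maps (−∞, −6) onto (−∞, −43); the right piece maps [−6, ∞) onto [−43, ∞).
Since −43 = −43, the images partition ℝ: g is injective and surjective, hence bijective.
Because the two images are disjoint, no x < −6 has g(x) = g(−6), so we compute g⁻¹(−43): −43 lies in [−43, ∞), so solve 7x − 1 = −43: x = (−43 + 1)/7 = −6.

-6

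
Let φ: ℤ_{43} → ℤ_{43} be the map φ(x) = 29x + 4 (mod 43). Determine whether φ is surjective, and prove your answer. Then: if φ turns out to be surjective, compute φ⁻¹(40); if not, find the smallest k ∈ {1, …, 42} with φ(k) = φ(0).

By definition, surjectivity means every element of the codomain has a preimage under φ.
Since gcd(29, 43) = 1, 29 is invertible modulo 43. Euclid's algorithm: 43 = 1·29 + 14, 29 = 2·14 + 1; back-substituting gives 1 = 3·29 − 2·43, so 29⁻¹ ≡ 3 (mod 43).
Then y ↦ 3(y − 4) is a two-sided inverse to φ, so every y ∈ ℤ_{43} has a preimage.
So φ is surjective.
Since φ is surjective, we compute φ⁻¹(40): solve 29x + 4 ≡ 40 (mod 43), i.e. 29x ≡ 36 (mod 43).
Multiplying by 29⁻¹ = 3 gives x ≡ 3·36 = 108 = 2·43 + 22 ≡ 22 (mod 43).
Check: φ(22) = 29·22 + 4 = 642 = 14·43 + 40 ≡ 40 (mod 43).

22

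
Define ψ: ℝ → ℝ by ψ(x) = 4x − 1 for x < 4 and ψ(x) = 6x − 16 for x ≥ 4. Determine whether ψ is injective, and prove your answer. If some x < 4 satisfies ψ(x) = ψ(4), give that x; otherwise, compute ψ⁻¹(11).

9/4

Both pieces are strictly increasing (slopes 4 and 6), so each is injective on its own interval.
The left piece maps (−∞, 4) onto (−∞, 15); the right piece maps [4, ∞) onto [8, ∞).
These images overlap. In particular ψ(4) = 8 (right piece), and solving 4x − 1 = 8 on the left piece gives x = 9/4 < 4.
So ψ(9/4) = ψ(4) with 9/4 ≠ 4, and ψ is not injective. This x = 9/4 is the requested value below 4.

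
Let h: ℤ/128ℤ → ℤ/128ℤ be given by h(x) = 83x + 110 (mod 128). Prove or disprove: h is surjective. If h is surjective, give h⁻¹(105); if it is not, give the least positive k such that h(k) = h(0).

Recall that surjectivity means every element of the codomain has a preimage under h.
Since gcd(83, 128) = 1, 83 is invertible modulo 128. Euclid's algorithm: 128 = 1·83 + 45, 83 = 1·45 + 38, 45 = 1·38 + 7, 38 = 5·7 + 3, 7 = 2·3 + 1; back-substituting gives 1 = 91·83 − 59·128, so 83⁻¹ ≡ 91 (mod 128).
For any y ∈ ℤ/128ℤ, x = 91(y − 110) mod 128 satisfies h(x) = 83·91(y − 110) + 110 ≡ y (since 83·91 ≡ 1 mod 128). So every y has a preimage.
Thus h is surjective.
Since h is surjective, we find h⁻¹(105): we need 83x ≡ 105 − 110 ≡ 123 (mod 128). Using 83⁻¹ = 91: x ≡ 91·123 = 11193 = 87·128 + 57, so x = 57.
Check: h(57) = 83·57 + 110 = 4841 = 37·128 + 105 ≡ 105 (mod 128).

57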